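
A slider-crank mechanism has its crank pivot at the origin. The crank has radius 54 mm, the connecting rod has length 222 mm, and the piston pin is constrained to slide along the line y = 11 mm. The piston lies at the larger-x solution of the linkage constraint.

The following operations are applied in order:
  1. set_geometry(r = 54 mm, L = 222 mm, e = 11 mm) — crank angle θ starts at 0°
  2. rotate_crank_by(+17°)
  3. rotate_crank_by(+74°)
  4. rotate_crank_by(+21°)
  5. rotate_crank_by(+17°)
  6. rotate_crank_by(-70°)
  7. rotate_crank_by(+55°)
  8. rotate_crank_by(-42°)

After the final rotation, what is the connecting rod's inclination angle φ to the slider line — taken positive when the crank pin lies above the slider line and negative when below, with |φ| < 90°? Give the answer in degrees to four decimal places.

set_geometry: r = 54 mm, L = 222 mm, e = 11 mm; θ ← 0°
rotate_crank_by(+17°): θ ← 0° +17° = 17°
rotate_crank_by(+74°): θ ← 17° +74° = 91°
rotate_crank_by(+21°): θ ← 91° +21° = 112°
rotate_crank_by(+17°): θ ← 112° +17° = 129°
rotate_crank_by(-70°): θ ← 129° -70° = 59°
rotate_crank_by(+55°): θ ← 59° +55° = 114°
rotate_crank_by(-42°): θ ← 114° -42° = 72°
crank pin P = (r cos θ, r sin θ) = (16.686918, 51.357052)
h = r sin θ − e = 51.357052 − 11 = 40.357052
sin φ = h / L = 40.357052 / 222 = 0.18178852
φ = arcsin(0.18178852) = 10.473954°

10.4740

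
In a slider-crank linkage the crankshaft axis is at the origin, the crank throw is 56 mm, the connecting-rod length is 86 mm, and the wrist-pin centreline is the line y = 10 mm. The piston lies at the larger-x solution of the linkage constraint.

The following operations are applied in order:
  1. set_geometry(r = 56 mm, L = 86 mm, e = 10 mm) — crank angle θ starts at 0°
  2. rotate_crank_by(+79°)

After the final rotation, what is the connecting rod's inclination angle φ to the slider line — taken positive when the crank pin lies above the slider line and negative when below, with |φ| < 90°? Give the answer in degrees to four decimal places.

31.5283

set_geometry: r = 56 mm, L = 86 mm, e = 10 mm; θ ← 0°
rotate_crank_by(+79°): θ ← 0° +79° = 79°
crank pin P = (r cos θ, r sin θ) = (10.685304, 54.971122)
h = r sin θ − e = 54.971122 − 10 = 44.971122
sin φ = h / L = 44.971122 / 86 = 0.52292003
φ = arcsin(0.52292003) = 31.528326°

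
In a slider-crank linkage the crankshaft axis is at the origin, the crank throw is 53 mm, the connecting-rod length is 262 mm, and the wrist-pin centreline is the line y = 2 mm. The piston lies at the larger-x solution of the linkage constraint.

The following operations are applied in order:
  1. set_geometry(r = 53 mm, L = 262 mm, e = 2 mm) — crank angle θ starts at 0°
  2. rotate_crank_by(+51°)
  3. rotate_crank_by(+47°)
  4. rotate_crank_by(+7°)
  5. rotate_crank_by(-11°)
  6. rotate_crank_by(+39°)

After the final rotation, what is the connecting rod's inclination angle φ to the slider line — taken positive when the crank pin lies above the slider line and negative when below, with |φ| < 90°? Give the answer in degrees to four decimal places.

8.0659

set_geometry: r = 53 mm, L = 262 mm, e = 2 mm; θ ← 0°
rotate_crank_by(+51°): θ ← 0° +51° = 51°
rotate_crank_by(+47°): θ ← 51° +47° = 98°
rotate_crank_by(+7°): θ ← 98° +7° = 105°
rotate_crank_by(-11°): θ ← 105° -11° = 94°
rotate_crank_by(+39°): θ ← 94° +39° = 133°
crank pin P = (r cos θ, r sin θ) = (-36.145913, 38.761746)
h = r sin θ − e = 38.761746 − 2 = 36.761746
sin φ = h / L = 36.761746 / 262 = 0.14031201
φ = arcsin(0.14031201) = 8.065901°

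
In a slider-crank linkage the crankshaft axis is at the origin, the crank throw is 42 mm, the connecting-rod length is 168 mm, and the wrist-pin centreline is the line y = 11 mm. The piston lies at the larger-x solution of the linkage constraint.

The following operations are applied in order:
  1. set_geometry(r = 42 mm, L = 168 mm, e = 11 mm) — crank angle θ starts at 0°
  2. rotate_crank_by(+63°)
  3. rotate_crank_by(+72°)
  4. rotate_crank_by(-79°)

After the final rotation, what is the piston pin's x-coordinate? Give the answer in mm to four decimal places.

189.7889

set_geometry: r = 42 mm, L = 168 mm, e = 11 mm; θ ← 0°
rotate_crank_by(+63°): θ ← 0° +63° = 63°
rotate_crank_by(+72°): θ ← 63° +72° = 135°
rotate_crank_by(-79°): θ ← 135° -79° = 56°
crank pin P = (r cos θ, r sin θ) = (23.486102, 34.819578)
h = r sin θ − e = 34.819578 − 11 = 23.819578
x = r cos θ + √(L² − h²) = 23.486102 + √(28224.0 − 567.3723) = 23.486102 + 166.302819 = 189.788921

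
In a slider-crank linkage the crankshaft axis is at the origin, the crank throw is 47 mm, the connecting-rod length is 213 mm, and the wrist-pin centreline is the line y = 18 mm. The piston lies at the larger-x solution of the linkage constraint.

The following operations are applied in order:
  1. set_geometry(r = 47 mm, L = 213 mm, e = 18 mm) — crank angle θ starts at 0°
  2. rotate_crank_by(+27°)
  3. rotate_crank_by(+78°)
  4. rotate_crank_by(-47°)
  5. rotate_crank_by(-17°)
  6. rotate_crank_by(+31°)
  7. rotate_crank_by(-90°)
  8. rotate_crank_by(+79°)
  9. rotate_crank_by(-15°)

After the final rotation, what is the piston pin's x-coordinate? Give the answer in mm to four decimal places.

set_geometry: r = 47 mm, L = 213 mm, e = 18 mm; θ ← 0°
rotate_crank_by(+27°): θ ← 0° +27° = 27°
rotate_crank_by(+78°): θ ← 27° +78° = 105°
rotate_crank_by(-47°): θ ← 105° -47° = 58°
rotate_crank_by(-17°): θ ← 58° -17° = 41°
rotate_crank_by(+31°): θ ← 41° +31° = 72°
rotate_crank_by(-90°): θ ← 72° -90° = -18°
rotate_crank_by(+79°): θ ← -18° +79° = 61°
rotate_crank_by(-15°): θ ← 61° -15° = 46°
crank pin P = (r cos θ, r sin θ) = (32.648943, 33.808971)
h = r sin θ − e = 33.808971 − 18 = 15.808971
x = r cos θ + √(L² − h²) = 32.648943 + √(45369.0 − 249.9236) = 32.648943 + 212.412515 = 245.061458

245.0615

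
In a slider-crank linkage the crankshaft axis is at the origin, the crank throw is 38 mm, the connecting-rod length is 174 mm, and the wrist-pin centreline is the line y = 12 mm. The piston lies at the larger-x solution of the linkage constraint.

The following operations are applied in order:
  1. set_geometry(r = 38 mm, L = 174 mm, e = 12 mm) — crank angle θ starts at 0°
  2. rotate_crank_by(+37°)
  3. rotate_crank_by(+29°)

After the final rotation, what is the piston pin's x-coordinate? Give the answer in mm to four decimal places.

187.9670

set_geometry: r = 38 mm, L = 174 mm, e = 12 mm; θ ← 0°
rotate_crank_by(+37°): θ ← 0° +37° = 37°
rotate_crank_by(+29°): θ ← 37° +29° = 66°
crank pin P = (r cos θ, r sin θ) = (15.455992, 34.714727)
h = r sin θ − e = 34.714727 − 12 = 22.714727
x = r cos θ + √(L² − h²) = 15.455992 + √(30276.0 − 515.9588) = 15.455992 + 172.510989 = 187.966981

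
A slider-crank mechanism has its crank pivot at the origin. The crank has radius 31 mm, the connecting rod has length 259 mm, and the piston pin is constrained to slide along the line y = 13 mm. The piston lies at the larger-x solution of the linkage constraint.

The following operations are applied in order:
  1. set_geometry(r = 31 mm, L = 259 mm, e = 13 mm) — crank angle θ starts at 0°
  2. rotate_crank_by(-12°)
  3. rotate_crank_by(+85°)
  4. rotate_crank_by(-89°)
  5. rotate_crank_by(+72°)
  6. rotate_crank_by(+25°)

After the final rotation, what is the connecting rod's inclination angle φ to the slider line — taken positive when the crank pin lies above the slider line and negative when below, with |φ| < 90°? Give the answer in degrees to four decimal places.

3.9005

set_geometry: r = 31 mm, L = 259 mm, e = 13 mm; θ ← 0°
rotate_crank_by(-12°): θ ← 0° -12° = -12°
rotate_crank_by(+85°): θ ← -12° +85° = 73°
rotate_crank_by(-89°): θ ← 73° -89° = -16°
rotate_crank_by(+72°): θ ← -16° +72° = 56°
rotate_crank_by(+25°): θ ← 56° +25° = 81°
crank pin P = (r cos θ, r sin θ) = (4.849468, 30.618339)
h = r sin θ − e = 30.618339 − 13 = 17.618339
sin φ = h / L = 17.618339 / 259 = 0.06802447
φ = arcsin(0.06802447) = 3.900527°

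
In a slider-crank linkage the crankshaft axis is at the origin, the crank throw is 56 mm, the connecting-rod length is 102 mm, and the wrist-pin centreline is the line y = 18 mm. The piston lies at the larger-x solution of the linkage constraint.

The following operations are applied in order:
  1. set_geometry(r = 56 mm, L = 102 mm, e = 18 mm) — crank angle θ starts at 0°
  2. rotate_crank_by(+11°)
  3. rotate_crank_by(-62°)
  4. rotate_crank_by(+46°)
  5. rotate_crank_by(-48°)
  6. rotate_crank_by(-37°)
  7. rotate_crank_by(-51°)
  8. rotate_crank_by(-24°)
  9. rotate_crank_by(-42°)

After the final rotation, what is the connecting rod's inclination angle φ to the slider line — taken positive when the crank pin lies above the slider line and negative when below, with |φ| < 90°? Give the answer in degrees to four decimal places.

set_geometry: r = 56 mm, L = 102 mm, e = 18 mm; θ ← 0°
rotate_crank_by(+11°): θ ← 0° +11° = 11°
rotate_crank_by(-62°): θ ← 11° -62° = -51°
rotate_crank_by(+46°): θ ← -51° +46° = -5°
rotate_crank_by(-48°): θ ← -5° -48° = -53°
rotate_crank_by(-37°): θ ← -53° -37° = -90°
rotate_crank_by(-51°): θ ← -90° -51° = -141°
rotate_crank_by(-24°): θ ← -141° -24° = -165°
rotate_crank_by(-42°): θ ← -165° -42° = -207°
crank pin P = (r cos θ, r sin θ) = (-49.896365, 25.423468)
h = r sin θ − e = 25.423468 − 18 = 7.423468
sin φ = h / L = 7.423468 / 102 = 0.07277910
φ = arcsin(0.07277910) = 4.173625°

4.1736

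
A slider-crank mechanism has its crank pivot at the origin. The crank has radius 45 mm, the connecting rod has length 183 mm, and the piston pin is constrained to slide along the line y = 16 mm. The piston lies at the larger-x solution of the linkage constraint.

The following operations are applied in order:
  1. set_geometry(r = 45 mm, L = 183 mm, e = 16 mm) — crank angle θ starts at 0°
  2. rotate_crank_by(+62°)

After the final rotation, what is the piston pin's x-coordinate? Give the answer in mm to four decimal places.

202.5808

set_geometry: r = 45 mm, L = 183 mm, e = 16 mm; θ ← 0°
rotate_crank_by(+62°): θ ← 0° +62° = 62°
crank pin P = (r cos θ, r sin θ) = (21.126220, 39.732642)
h = r sin θ − e = 39.732642 − 16 = 23.732642
x = r cos θ + √(L² − h²) = 21.126220 + √(33489.0 − 563.2383) = 21.126220 + 181.454572 = 202.580792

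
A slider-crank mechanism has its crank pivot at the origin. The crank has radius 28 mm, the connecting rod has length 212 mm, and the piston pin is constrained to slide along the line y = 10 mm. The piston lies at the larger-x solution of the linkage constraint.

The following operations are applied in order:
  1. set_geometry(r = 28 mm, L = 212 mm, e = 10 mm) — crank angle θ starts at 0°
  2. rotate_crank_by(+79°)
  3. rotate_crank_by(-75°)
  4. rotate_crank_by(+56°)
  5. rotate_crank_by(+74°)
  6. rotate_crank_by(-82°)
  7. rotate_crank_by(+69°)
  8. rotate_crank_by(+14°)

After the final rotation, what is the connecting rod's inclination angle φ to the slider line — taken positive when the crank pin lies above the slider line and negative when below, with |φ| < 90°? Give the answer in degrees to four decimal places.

2.6492

set_geometry: r = 28 mm, L = 212 mm, e = 10 mm; θ ← 0°
rotate_crank_by(+79°): θ ← 0° +79° = 79°
rotate_crank_by(-75°): θ ← 79° -75° = 4°
rotate_crank_by(+56°): θ ← 4° +56° = 60°
rotate_crank_by(+74°): θ ← 60° +74° = 134°
rotate_crank_by(-82°): θ ← 134° -82° = 52°
rotate_crank_by(+69°): θ ← 52° +69° = 121°
rotate_crank_by(+14°): θ ← 121° +14° = 135°
crank pin P = (r cos θ, r sin θ) = (-19.798990, 19.798990)
h = r sin θ − e = 19.798990 − 10 = 9.798990
sin φ = h / L = 9.798990 / 212 = 0.04622165
φ = arcsin(0.04622165) = 2.649249°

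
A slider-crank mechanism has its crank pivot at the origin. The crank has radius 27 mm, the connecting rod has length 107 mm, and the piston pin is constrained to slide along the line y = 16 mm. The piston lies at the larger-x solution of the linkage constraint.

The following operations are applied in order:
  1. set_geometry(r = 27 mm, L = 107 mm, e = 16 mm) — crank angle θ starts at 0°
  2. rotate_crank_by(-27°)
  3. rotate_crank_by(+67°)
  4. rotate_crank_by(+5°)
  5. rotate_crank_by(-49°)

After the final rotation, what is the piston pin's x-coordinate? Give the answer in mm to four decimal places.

132.4292

set_geometry: r = 27 mm, L = 107 mm, e = 16 mm; θ ← 0°
rotate_crank_by(-27°): θ ← 0° -27° = -27°
rotate_crank_by(+67°): θ ← -27° +67° = 40°
rotate_crank_by(+5°): θ ← 40° +5° = 45°
rotate_crank_by(-49°): θ ← 45° -49° = -4°
crank pin P = (r cos θ, r sin θ) = (26.934229, -1.883425)
h = r sin θ − e = -1.883425 − 16 = -17.883425
x = r cos θ + √(L² − h²) = 26.934229 + √(11449.0 − 319.8169) = 26.934229 + 105.494944 = 132.429173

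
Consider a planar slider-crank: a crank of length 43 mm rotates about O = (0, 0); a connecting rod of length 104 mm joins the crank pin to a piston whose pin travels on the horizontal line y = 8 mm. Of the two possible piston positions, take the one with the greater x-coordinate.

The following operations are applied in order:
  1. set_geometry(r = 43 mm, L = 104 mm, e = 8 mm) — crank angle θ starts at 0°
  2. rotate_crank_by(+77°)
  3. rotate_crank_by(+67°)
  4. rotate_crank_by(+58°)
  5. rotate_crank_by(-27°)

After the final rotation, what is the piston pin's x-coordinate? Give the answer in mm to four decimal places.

set_geometry: r = 43 mm, L = 104 mm, e = 8 mm; θ ← 0°
rotate_crank_by(+77°): θ ← 0° +77° = 77°
rotate_crank_by(+67°): θ ← 77° +67° = 144°
rotate_crank_by(+58°): θ ← 144° +58° = 202°
rotate_crank_by(-27°): θ ← 202° -27° = 175°
crank pin P = (r cos θ, r sin θ) = (-42.836372, 3.747697)
h = r sin θ − e = 3.747697 − 8 = -4.252303
x = r cos θ + √(L² − h²) = -42.836372 + √(10816.0 − 18.0821) = -42.836372 + 103.913031 = 61.076659

61.0767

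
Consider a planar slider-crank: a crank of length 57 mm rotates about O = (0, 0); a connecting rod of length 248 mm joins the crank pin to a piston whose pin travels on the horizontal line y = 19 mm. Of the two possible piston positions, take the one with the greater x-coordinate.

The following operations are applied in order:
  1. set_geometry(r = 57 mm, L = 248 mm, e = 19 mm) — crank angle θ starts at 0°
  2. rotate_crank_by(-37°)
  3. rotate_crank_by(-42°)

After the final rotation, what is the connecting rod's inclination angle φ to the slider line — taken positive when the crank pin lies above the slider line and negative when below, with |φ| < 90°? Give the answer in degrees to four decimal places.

set_geometry: r = 57 mm, L = 248 mm, e = 19 mm; θ ← 0°
rotate_crank_by(-37°): θ ← 0° -37° = -37°
rotate_crank_by(-42°): θ ← -37° -42° = -79°
crank pin P = (r cos θ, r sin θ) = (10.876113, -55.952749)
h = r sin θ − e = -55.952749 − 19 = -74.952749
sin φ = h / L = -74.952749 / 248 = -0.30222883
φ = arcsin(-0.30222883) = -17.591521°

-17.5915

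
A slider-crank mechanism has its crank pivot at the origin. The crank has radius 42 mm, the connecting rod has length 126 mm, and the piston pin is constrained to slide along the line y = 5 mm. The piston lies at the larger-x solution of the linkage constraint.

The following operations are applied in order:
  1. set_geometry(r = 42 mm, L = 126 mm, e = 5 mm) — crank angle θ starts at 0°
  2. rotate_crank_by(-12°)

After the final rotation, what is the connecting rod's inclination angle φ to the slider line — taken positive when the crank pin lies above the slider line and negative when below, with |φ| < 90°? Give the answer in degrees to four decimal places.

set_geometry: r = 42 mm, L = 126 mm, e = 5 mm; θ ← 0°
rotate_crank_by(-12°): θ ← 0° -12° = -12°
crank pin P = (r cos θ, r sin θ) = (41.082199, -8.732291)
h = r sin θ − e = -8.732291 − 5 = -13.732291
sin φ = h / L = -13.732291 / 126 = -0.10898644
φ = arcsin(-0.10898644) = -6.256891°

-6.2569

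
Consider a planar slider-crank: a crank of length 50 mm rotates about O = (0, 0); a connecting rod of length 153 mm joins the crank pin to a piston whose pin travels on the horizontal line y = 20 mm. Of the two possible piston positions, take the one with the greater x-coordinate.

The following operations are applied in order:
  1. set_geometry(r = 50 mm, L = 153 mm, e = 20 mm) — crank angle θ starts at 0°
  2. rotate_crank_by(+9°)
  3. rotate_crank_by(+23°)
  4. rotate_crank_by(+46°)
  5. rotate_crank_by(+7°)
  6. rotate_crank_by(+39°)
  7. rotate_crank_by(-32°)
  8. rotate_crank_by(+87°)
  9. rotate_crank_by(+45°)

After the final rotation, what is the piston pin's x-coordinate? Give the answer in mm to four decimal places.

set_geometry: r = 50 mm, L = 153 mm, e = 20 mm; θ ← 0°
rotate_crank_by(+9°): θ ← 0° +9° = 9°
rotate_crank_by(+23°): θ ← 9° +23° = 32°
rotate_crank_by(+46°): θ ← 32° +46° = 78°
rotate_crank_by(+7°): θ ← 78° +7° = 85°
rotate_crank_by(+39°): θ ← 85° +39° = 124°
rotate_crank_by(-32°): θ ← 124° -32° = 92°
rotate_crank_by(+87°): θ ← 92° +87° = 179°
rotate_crank_by(+45°): θ ← 179° +45° = 224°
crank pin P = (r cos θ, r sin θ) = (-35.966990, -34.732919)
h = r sin θ − e = -34.732919 − 20 = -54.732919
x = r cos θ + √(L² − h²) = -35.966990 + √(23409.0 − 2995.6924) = -35.966990 + 142.875147 = 106.908157

106.9082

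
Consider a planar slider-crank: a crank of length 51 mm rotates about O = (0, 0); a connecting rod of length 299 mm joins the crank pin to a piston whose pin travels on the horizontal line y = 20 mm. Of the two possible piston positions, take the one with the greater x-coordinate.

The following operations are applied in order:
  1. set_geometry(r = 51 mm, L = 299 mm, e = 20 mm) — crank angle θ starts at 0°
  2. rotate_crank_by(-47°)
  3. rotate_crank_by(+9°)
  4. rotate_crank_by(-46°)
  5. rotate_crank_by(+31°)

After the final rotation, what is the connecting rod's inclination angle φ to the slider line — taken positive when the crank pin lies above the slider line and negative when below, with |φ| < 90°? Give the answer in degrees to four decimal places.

-11.7190

set_geometry: r = 51 mm, L = 299 mm, e = 20 mm; θ ← 0°
rotate_crank_by(-47°): θ ← 0° -47° = -47°
rotate_crank_by(+9°): θ ← -47° +9° = -38°
rotate_crank_by(-46°): θ ← -38° -46° = -84°
rotate_crank_by(+31°): θ ← -84° +31° = -53°
crank pin P = (r cos θ, r sin θ) = (30.692566, -40.730411)
h = r sin θ − e = -40.730411 − 20 = -60.730411
sin φ = h / L = -60.730411 / 299 = -0.20311174
φ = arcsin(-0.20311174) = -11.718985°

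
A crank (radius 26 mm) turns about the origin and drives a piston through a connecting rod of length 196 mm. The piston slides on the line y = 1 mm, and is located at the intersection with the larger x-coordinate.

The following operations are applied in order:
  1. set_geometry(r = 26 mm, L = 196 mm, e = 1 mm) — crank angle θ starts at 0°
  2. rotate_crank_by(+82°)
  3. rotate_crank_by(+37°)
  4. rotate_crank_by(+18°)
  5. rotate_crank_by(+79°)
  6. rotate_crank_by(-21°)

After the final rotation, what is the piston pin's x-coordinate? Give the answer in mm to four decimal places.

set_geometry: r = 26 mm, L = 196 mm, e = 1 mm; θ ← 0°
rotate_crank_by(+82°): θ ← 0° +82° = 82°
rotate_crank_by(+37°): θ ← 82° +37° = 119°
rotate_crank_by(+18°): θ ← 119° +18° = 137°
rotate_crank_by(+79°): θ ← 137° +79° = 216°
rotate_crank_by(-21°): θ ← 216° -21° = 195°
crank pin P = (r cos θ, r sin θ) = (-25.114071, -6.729295)
h = r sin θ − e = -6.729295 − 1 = -7.729295
x = r cos θ + √(L² − h²) = -25.114071 + √(38416.0 − 59.7420) = -25.114071 + 195.847538 = 170.733466

170.7335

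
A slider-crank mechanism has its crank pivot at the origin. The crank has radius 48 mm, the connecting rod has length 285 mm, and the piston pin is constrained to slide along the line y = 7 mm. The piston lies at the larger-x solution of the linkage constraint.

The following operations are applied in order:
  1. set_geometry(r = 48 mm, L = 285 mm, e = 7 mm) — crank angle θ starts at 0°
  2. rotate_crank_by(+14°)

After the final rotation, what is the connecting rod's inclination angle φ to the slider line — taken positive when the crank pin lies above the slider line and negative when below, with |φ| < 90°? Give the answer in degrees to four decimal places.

set_geometry: r = 48 mm, L = 285 mm, e = 7 mm; θ ← 0°
rotate_crank_by(+14°): θ ← 0° +14° = 14°
crank pin P = (r cos θ, r sin θ) = (46.574195, 11.612251)
h = r sin θ − e = 11.612251 − 7 = 4.612251
sin φ = h / L = 4.612251 / 285 = 0.01618334
φ = arcsin(0.01618334) = 0.927277°

0.9273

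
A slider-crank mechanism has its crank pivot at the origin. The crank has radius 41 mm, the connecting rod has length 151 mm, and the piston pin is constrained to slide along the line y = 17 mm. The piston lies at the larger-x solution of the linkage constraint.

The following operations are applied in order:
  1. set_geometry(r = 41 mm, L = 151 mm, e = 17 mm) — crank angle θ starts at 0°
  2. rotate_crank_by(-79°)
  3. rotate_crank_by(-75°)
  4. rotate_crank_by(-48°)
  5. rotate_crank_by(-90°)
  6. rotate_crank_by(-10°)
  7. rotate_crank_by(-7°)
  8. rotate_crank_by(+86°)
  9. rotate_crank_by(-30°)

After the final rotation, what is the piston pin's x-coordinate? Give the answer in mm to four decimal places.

137.3707

set_geometry: r = 41 mm, L = 151 mm, e = 17 mm; θ ← 0°
rotate_crank_by(-79°): θ ← 0° -79° = -79°
rotate_crank_by(-75°): θ ← -79° -75° = -154°
rotate_crank_by(-48°): θ ← -154° -48° = -202°
rotate_crank_by(-90°): θ ← -202° -90° = -292°
rotate_crank_by(-10°): θ ← -292° -10° = -302°
rotate_crank_by(-7°): θ ← -302° -7° = -309°
rotate_crank_by(+86°): θ ← -309° +86° = -223°
rotate_crank_by(-30°): θ ← -223° -30° = -253°
crank pin P = (r cos θ, r sin θ) = (-11.987240, 39.208495)
h = r sin θ − e = 39.208495 − 17 = 22.208495
x = r cos θ + √(L² − h²) = -11.987240 + √(22801.0 − 493.2172) = -11.987240 + 149.357902 = 137.370662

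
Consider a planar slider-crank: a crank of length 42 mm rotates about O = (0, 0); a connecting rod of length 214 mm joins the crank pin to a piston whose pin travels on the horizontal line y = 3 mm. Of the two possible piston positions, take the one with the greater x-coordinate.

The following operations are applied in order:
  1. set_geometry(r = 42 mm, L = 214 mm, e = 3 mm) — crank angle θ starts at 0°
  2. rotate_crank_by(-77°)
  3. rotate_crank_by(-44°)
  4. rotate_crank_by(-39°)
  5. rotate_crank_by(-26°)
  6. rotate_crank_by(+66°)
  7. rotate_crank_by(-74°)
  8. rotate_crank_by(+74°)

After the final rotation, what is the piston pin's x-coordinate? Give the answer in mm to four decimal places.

189.3468

set_geometry: r = 42 mm, L = 214 mm, e = 3 mm; θ ← 0°
rotate_crank_by(-77°): θ ← 0° -77° = -77°
rotate_crank_by(-44°): θ ← -77° -44° = -121°
rotate_crank_by(-39°): θ ← -121° -39° = -160°
rotate_crank_by(-26°): θ ← -160° -26° = -186°
rotate_crank_by(+66°): θ ← -186° +66° = -120°
rotate_crank_by(-74°): θ ← -120° -74° = -194°
rotate_crank_by(+74°): θ ← -194° +74° = -120°
crank pin P = (r cos θ, r sin θ) = (-21.000000, -36.373067)
h = r sin θ − e = -36.373067 − 3 = -39.373067
x = r cos θ + √(L² − h²) = -21.000000 + √(45796.0 − 1550.2384) = -21.000000 + 210.346765 = 189.346765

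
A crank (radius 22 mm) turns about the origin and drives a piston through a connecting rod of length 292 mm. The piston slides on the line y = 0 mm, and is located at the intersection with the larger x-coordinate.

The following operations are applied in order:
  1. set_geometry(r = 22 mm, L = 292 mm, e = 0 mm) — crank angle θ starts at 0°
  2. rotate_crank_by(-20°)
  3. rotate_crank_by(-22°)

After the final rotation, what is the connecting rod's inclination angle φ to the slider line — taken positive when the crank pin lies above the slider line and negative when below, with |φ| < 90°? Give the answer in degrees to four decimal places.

-2.8897

set_geometry: r = 22 mm, L = 292 mm, e = 0 mm; θ ← 0°
rotate_crank_by(-20°): θ ← 0° -20° = -20°
rotate_crank_by(-22°): θ ← -20° -22° = -42°
crank pin P = (r cos θ, r sin θ) = (16.349186, -14.720873)
h = r sin θ − e = -14.720873 − 0 = -14.720873
sin φ = h / L = -14.720873 / 292 = -0.05041395
φ = arcsin(-0.05041395) = -2.889732°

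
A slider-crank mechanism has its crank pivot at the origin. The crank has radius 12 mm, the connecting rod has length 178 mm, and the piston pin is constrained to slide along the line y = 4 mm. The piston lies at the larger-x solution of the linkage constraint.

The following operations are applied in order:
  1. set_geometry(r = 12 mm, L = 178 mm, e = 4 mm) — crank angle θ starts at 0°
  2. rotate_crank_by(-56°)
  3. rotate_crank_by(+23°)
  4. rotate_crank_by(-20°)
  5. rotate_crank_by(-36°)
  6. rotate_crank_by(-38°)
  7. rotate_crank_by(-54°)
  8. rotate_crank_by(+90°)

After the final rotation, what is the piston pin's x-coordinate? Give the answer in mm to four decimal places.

177.0702

set_geometry: r = 12 mm, L = 178 mm, e = 4 mm; θ ← 0°
rotate_crank_by(-56°): θ ← 0° -56° = -56°
rotate_crank_by(+23°): θ ← -56° +23° = -33°
rotate_crank_by(-20°): θ ← -33° -20° = -53°
rotate_crank_by(-36°): θ ← -53° -36° = -89°
rotate_crank_by(-38°): θ ← -89° -38° = -127°
rotate_crank_by(-54°): θ ← -127° -54° = -181°
rotate_crank_by(+90°): θ ← -181° +90° = -91°
crank pin P = (r cos θ, r sin θ) = (-0.209429, -11.998172)
h = r sin θ − e = -11.998172 − 4 = -15.998172
x = r cos θ + √(L² − h²) = -0.209429 + √(31684.0 − 255.9415) = -0.209429 + 177.279605 = 177.070176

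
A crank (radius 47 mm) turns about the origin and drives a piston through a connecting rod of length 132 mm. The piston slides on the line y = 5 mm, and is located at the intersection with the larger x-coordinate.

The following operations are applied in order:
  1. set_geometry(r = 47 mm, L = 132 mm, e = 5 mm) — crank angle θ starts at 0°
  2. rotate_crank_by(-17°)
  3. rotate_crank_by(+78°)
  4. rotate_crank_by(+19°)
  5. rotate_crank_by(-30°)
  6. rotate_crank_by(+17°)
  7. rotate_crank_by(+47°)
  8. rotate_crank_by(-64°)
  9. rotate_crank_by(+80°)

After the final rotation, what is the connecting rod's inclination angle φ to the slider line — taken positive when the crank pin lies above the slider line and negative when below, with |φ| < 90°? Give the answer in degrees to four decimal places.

set_geometry: r = 47 mm, L = 132 mm, e = 5 mm; θ ← 0°
rotate_crank_by(-17°): θ ← 0° -17° = -17°
rotate_crank_by(+78°): θ ← -17° +78° = 61°
rotate_crank_by(+19°): θ ← 61° +19° = 80°
rotate_crank_by(-30°): θ ← 80° -30° = 50°
rotate_crank_by(+17°): θ ← 50° +17° = 67°
rotate_crank_by(+47°): θ ← 67° +47° = 114°
rotate_crank_by(-64°): θ ← 114° -64° = 50°
rotate_crank_by(+80°): θ ← 50° +80° = 130°
crank pin P = (r cos θ, r sin θ) = (-30.211018, 36.004089)
h = r sin θ − e = 36.004089 − 5 = 31.004089
sin φ = h / L = 31.004089 / 132 = 0.23487946
φ = arcsin(0.23487946) = 13.584518°

13.5845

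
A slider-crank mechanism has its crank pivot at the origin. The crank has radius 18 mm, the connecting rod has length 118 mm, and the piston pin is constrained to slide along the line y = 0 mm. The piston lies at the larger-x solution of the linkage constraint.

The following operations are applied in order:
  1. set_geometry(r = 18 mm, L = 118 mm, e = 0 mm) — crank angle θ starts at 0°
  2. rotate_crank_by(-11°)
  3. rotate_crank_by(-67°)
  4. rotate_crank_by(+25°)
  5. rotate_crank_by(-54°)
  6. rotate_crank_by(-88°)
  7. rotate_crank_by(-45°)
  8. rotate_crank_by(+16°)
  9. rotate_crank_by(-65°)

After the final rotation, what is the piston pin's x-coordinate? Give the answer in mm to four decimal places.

122.6264

set_geometry: r = 18 mm, L = 118 mm, e = 0 mm; θ ← 0°
rotate_crank_by(-11°): θ ← 0° -11° = -11°
rotate_crank_by(-67°): θ ← -11° -67° = -78°
rotate_crank_by(+25°): θ ← -78° +25° = -53°
rotate_crank_by(-54°): θ ← -53° -54° = -107°
rotate_crank_by(-88°): θ ← -107° -88° = -195°
rotate_crank_by(-45°): θ ← -195° -45° = -240°
rotate_crank_by(+16°): θ ← -240° +16° = -224°
rotate_crank_by(-65°): θ ← -224° -65° = -289°
crank pin P = (r cos θ, r sin θ) = (5.860227, 17.019334)
h = r sin θ − e = 17.019334 − 0 = 17.019334
x = r cos θ + √(L² − h²) = 5.860227 + √(13924.0 − 289.6577) = 5.860227 + 116.766186 = 122.626413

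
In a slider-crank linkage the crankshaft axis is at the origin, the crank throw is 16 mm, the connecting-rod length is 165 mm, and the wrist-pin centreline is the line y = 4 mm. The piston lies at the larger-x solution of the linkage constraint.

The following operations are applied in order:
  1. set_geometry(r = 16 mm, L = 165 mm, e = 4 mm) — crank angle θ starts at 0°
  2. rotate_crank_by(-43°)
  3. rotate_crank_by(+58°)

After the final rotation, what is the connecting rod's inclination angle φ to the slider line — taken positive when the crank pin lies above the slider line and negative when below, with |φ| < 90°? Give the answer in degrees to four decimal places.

set_geometry: r = 16 mm, L = 165 mm, e = 4 mm; θ ← 0°
rotate_crank_by(-43°): θ ← 0° -43° = -43°
rotate_crank_by(+58°): θ ← -43° +58° = 15°
crank pin P = (r cos θ, r sin θ) = (15.454813, 4.141105)
h = r sin θ − e = 4.141105 − 4 = 0.141105
sin φ = h / L = 0.141105 / 165 = 0.00085518
φ = arcsin(0.00085518) = 0.048998°

0.0490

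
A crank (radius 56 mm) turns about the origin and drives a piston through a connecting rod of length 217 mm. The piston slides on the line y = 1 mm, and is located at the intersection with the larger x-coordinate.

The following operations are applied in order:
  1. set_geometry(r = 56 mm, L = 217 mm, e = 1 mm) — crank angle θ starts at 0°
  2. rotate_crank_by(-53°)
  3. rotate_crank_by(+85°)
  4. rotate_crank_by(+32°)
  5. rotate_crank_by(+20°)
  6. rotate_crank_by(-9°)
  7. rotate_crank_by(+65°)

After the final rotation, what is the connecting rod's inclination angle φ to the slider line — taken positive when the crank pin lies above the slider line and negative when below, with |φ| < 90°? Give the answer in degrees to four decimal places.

9.2808

set_geometry: r = 56 mm, L = 217 mm, e = 1 mm; θ ← 0°
rotate_crank_by(-53°): θ ← 0° -53° = -53°
rotate_crank_by(+85°): θ ← -53° +85° = 32°
rotate_crank_by(+32°): θ ← 32° +32° = 64°
rotate_crank_by(+20°): θ ← 64° +20° = 84°
rotate_crank_by(-9°): θ ← 84° -9° = 75°
rotate_crank_by(+65°): θ ← 75° +65° = 140°
crank pin P = (r cos θ, r sin θ) = (-42.898489, 35.996106)
h = r sin θ − e = 35.996106 − 1 = 34.996106
sin φ = h / L = 34.996106 / 217 = 0.16127238
φ = arcsin(0.16127238) = 9.280757°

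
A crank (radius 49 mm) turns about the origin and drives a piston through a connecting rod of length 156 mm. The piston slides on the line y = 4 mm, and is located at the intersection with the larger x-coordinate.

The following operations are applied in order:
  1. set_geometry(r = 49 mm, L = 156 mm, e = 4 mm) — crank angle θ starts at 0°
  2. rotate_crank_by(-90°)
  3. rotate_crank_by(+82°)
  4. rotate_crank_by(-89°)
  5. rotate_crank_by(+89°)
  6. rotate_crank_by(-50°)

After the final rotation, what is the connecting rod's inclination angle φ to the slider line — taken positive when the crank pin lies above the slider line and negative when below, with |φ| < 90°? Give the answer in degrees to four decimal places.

set_geometry: r = 49 mm, L = 156 mm, e = 4 mm; θ ← 0°
rotate_crank_by(-90°): θ ← 0° -90° = -90°
rotate_crank_by(+82°): θ ← -90° +82° = -8°
rotate_crank_by(-89°): θ ← -8° -89° = -97°
rotate_crank_by(+89°): θ ← -97° +89° = -8°
rotate_crank_by(-50°): θ ← -8° -50° = -58°
crank pin P = (r cos θ, r sin θ) = (25.966044, -41.554357)
h = r sin θ − e = -41.554357 − 4 = -45.554357
sin φ = h / L = -45.554357 / 156 = -0.29201511
φ = arcsin(-0.29201511) = -16.978636°

-16.9786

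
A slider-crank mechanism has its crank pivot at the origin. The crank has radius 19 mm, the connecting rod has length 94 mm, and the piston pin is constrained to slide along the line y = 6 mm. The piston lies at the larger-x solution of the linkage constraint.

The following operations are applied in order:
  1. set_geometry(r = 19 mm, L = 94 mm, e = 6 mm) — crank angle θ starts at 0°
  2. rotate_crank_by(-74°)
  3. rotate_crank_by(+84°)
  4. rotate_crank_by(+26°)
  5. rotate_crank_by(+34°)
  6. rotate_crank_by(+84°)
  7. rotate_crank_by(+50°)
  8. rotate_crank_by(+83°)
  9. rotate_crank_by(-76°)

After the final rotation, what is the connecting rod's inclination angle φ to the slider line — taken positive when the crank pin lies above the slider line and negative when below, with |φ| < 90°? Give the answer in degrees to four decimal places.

set_geometry: r = 19 mm, L = 94 mm, e = 6 mm; θ ← 0°
rotate_crank_by(-74°): θ ← 0° -74° = -74°
rotate_crank_by(+84°): θ ← -74° +84° = 10°
rotate_crank_by(+26°): θ ← 10° +26° = 36°
rotate_crank_by(+34°): θ ← 36° +34° = 70°
rotate_crank_by(+84°): θ ← 70° +84° = 154°
rotate_crank_by(+50°): θ ← 154° +50° = 204°
rotate_crank_by(+83°): θ ← 204° +83° = 287°
rotate_crank_by(-76°): θ ← 287° -76° = 211°
crank pin P = (r cos θ, r sin θ) = (-16.286179, -9.785723)
h = r sin θ − e = -9.785723 − 6 = -15.785723
sin φ = h / L = -15.785723 / 94 = -0.16793323
φ = arcsin(-0.16793323) = -9.667674°

-9.6677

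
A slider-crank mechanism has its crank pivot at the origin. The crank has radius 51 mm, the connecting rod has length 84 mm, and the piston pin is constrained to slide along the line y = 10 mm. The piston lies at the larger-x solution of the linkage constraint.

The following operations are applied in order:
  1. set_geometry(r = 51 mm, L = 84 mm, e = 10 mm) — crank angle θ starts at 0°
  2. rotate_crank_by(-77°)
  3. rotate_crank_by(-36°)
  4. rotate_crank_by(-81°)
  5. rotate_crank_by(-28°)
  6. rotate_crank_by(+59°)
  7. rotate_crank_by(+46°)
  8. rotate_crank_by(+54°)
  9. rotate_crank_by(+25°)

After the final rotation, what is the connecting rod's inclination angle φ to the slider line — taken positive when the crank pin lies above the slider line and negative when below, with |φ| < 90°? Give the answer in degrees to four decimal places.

set_geometry: r = 51 mm, L = 84 mm, e = 10 mm; θ ← 0°
rotate_crank_by(-77°): θ ← 0° -77° = -77°
rotate_crank_by(-36°): θ ← -77° -36° = -113°
rotate_crank_by(-81°): θ ← -113° -81° = -194°
rotate_crank_by(-28°): θ ← -194° -28° = -222°
rotate_crank_by(+59°): θ ← -222° +59° = -163°
rotate_crank_by(+46°): θ ← -163° +46° = -117°
rotate_crank_by(+54°): θ ← -117° +54° = -63°
rotate_crank_by(+25°): θ ← -63° +25° = -38°
crank pin P = (r cos θ, r sin θ) = (40.188548, -31.398735)
h = r sin θ − e = -31.398735 − 10 = -41.398735
sin φ = h / L = -41.398735 / 84 = -0.49284209
φ = arcsin(-0.49284209) = -29.527555°

-29.5276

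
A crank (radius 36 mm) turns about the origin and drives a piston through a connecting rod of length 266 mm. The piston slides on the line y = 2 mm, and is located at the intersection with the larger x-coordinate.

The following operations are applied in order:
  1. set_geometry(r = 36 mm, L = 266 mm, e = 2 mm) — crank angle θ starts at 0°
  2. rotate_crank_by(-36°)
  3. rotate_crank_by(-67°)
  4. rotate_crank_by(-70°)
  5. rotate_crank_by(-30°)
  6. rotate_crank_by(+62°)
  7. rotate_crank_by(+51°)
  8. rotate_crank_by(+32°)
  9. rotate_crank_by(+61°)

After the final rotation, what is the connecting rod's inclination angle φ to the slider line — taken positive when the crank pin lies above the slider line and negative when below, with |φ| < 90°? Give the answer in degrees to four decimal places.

-0.0250

set_geometry: r = 36 mm, L = 266 mm, e = 2 mm; θ ← 0°
rotate_crank_by(-36°): θ ← 0° -36° = -36°
rotate_crank_by(-67°): θ ← -36° -67° = -103°
rotate_crank_by(-70°): θ ← -103° -70° = -173°
rotate_crank_by(-30°): θ ← -173° -30° = -203°
rotate_crank_by(+62°): θ ← -203° +62° = -141°
rotate_crank_by(+51°): θ ← -141° +51° = -90°
rotate_crank_by(+32°): θ ← -90° +32° = -58°
rotate_crank_by(+61°): θ ← -58° +61° = 3°
crank pin P = (r cos θ, r sin θ) = (35.950663, 1.884094)
h = r sin θ − e = 1.884094 − 2 = -0.115906
sin φ = h / L = -0.115906 / 266 = -0.00043574
φ = arcsin(-0.00043574) = -0.024966°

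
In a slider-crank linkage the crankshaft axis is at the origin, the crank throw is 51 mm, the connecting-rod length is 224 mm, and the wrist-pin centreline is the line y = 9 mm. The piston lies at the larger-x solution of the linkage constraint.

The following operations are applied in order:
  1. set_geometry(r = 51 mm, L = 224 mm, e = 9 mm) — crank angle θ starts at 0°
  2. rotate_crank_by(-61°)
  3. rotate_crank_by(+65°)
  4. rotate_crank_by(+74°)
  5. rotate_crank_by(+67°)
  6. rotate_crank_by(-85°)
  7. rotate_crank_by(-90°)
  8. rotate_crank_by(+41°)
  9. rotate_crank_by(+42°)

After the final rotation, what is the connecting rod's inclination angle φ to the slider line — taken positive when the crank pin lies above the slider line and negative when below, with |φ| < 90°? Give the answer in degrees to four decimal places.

set_geometry: r = 51 mm, L = 224 mm, e = 9 mm; θ ← 0°
rotate_crank_by(-61°): θ ← 0° -61° = -61°
rotate_crank_by(+65°): θ ← -61° +65° = 4°
rotate_crank_by(+74°): θ ← 4° +74° = 78°
rotate_crank_by(+67°): θ ← 78° +67° = 145°
rotate_crank_by(-85°): θ ← 145° -85° = 60°
rotate_crank_by(-90°): θ ← 60° -90° = -30°
rotate_crank_by(+41°): θ ← -30° +41° = 11°
rotate_crank_by(+42°): θ ← 11° +42° = 53°
crank pin P = (r cos θ, r sin θ) = (30.692566, 40.730411)
h = r sin θ − e = 40.730411 − 9 = 31.730411
sin φ = h / L = 31.730411 / 224 = 0.14165362
φ = arcsin(0.14165362) = 8.143545°

8.1435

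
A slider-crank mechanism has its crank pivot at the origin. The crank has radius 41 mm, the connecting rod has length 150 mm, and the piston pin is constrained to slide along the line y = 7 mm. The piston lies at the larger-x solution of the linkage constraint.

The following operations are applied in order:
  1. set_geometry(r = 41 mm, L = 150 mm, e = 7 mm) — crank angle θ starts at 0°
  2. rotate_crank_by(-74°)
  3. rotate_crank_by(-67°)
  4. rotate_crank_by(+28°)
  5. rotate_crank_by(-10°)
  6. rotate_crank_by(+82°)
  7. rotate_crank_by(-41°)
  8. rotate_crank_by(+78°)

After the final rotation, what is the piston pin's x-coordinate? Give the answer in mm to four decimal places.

190.5757

set_geometry: r = 41 mm, L = 150 mm, e = 7 mm; θ ← 0°
rotate_crank_by(-74°): θ ← 0° -74° = -74°
rotate_crank_by(-67°): θ ← -74° -67° = -141°
rotate_crank_by(+28°): θ ← -141° +28° = -113°
rotate_crank_by(-10°): θ ← -113° -10° = -123°
rotate_crank_by(+82°): θ ← -123° +82° = -41°
rotate_crank_by(-41°): θ ← -41° -41° = -82°
rotate_crank_by(+78°): θ ← -82° +78° = -4°
crank pin P = (r cos θ, r sin θ) = (40.900126, -2.860015)
h = r sin θ − e = -2.860015 − 7 = -9.860015
x = r cos θ + √(L² − h²) = 40.900126 + √(22500.0 − 97.2199) = 40.900126 + 149.675583 = 190.575709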